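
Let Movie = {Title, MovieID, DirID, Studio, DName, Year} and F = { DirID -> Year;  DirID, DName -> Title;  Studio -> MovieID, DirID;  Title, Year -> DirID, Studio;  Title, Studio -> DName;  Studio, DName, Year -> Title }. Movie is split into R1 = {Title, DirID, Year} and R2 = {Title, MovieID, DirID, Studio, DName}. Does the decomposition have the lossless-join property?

Common attributes: R1 ∩ R2 = {Title, DirID}.
Closure of {Title, DirID}: DirID → Year applies, adding Year; Title, Year → DirID, Studio applies, adding Studio; Title, Studio → DName applies, adding DName; Studio → MovieID, DirID applies, adding MovieID. So (Title, DirID)⁺ = {Title, MovieID, DirID, Studio, DName, Year}.
This closure contains every attribute of R1, so R1 ∩ R2 → R1. The join is lossless.

Yes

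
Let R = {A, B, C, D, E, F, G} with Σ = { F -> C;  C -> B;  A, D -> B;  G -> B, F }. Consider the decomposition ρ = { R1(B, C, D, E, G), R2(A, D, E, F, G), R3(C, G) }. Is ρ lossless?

Yes

Chase test. Columns are A, B, C, D, E, F, G; row i has aⱼ where attribute j ∈ Ri, else bᵢⱼ.
Initial tableau (one row per fragment):
  row 1: b11 a2 a3 a4 a5 b16 a7
  row 2: a1 b22 b23 a4 a5 a6 a7
  row 3: b31 b32 a3 b34 b35 b36 a7
Rows 1 and 3 agree on C; apply C→B and equate their B entries.
Rows 1 and 2 agree on G; apply G→B, F and equate their B, F entries.
Rows 1 and 3 agree on G; apply G→B, F and equate their B, F entries.
Rows 1 and 2 agree on F; apply F→C and equate their C entries.
Row 2 is now all distinguished symbols — the join is lossless.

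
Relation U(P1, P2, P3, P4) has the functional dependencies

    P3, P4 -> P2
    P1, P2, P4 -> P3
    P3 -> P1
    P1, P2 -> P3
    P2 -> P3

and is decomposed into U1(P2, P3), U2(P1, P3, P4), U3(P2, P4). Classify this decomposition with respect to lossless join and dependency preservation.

Lossless test (chase): Rows 1 and 2 agree on P3; apply P3→P1 and equate their P1 entries. Rows 1 and 3 agree on P2; apply P2→P3 and equate their P3 entries. Rows 2 and 3 agree on P3, P4; apply P3, P4→P2 and equate their P2 entries. Rows 1 and 3 agree on P3; apply P3→P1 and equate their P1 entries. Row 2 is now all distinguished symbols — the join is lossless.
Dependency preservation: the restricted closure of {P3, P4} across the fragments never reaches {P2}, so P3, P4 → P2 cannot be enforced without a join — not preserved.

lossless but not dependency-preserving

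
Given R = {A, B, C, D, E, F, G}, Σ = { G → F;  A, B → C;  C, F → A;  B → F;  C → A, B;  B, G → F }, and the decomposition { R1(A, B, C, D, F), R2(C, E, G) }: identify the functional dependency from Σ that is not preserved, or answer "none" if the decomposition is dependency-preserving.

Check G → F: no single fragment contains all of {F, G}, and the restricted closure of {G} across the fragments never reaches {F}.
A, B → C is preserved.
C, F → A is preserved.
B → F is preserved.
C → A, B is preserved.
B, G → F is preserved.

G → F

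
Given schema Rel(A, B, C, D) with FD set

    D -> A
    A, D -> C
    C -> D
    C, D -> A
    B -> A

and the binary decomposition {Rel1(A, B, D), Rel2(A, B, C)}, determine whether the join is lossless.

No

Common attributes: Rel1 ∩ Rel2 = {A, B}.
No dependency enlarges {A, B}, so (A, B)⁺ = {A, B}.
The closure contains neither all of Rel1 = {A, B, D} nor all of Rel2 = {A, B, C}, so the common attributes are not a superkey of either fragment. The join is lossy.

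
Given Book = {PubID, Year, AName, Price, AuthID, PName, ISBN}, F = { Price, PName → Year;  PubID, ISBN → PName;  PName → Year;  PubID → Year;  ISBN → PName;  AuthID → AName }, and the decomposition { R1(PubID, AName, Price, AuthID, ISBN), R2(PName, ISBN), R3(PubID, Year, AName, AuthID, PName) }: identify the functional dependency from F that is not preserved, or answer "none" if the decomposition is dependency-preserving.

none

Price, PName → Year: restricted closure across fragments reaches Year.
PubID, ISBN → PName: restricted closure across fragments reaches PName.
PName → Year lies within R3.
PubID → Year lies within R3.
ISBN → PName lies within R2.
AuthID → AName lies within R1.
Every dependency is enforceable on the fragments, so the decomposition is dependency-preserving.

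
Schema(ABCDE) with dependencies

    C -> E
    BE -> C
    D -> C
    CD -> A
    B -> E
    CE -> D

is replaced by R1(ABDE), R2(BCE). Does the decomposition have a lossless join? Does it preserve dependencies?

lossless but not dependency-preserving

Lossless test: (BE)⁺ = {ABCDE}, which contains all of one fragment — lossless.
Dependency preservation: the restricted closure of {D} across the fragments never reaches {C}, so D → C cannot be enforced without a join — not preserved.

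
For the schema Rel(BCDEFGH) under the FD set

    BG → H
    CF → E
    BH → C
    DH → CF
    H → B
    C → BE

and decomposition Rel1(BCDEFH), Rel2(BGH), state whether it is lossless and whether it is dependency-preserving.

Lossless test: (BH)⁺ = {BCEH}, which is a superkey of neither fragment — lossy.
Dependency preservation: every FD's attributes lie within a single fragment, so each can be enforced locally — preserved.

lossy but dependency-preserving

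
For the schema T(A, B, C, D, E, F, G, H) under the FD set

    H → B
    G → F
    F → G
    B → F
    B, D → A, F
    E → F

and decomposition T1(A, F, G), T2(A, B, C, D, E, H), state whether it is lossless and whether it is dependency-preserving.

Lossless test: (A)⁺ = {A}, which is a superkey of neither fragment — lossy.
Dependency preservation: the restricted closure of {B} across the fragments never reaches {F}, so B → F cannot be enforced without a join — not preserved.

lossy and not dependency-preserving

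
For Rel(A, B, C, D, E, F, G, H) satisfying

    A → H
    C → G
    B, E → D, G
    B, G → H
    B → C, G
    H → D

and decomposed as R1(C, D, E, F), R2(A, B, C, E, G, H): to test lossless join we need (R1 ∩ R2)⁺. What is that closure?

C, E, G

R1 ∩ R2 = {C, E}.
C → G applies, adding G
Closure: {C, E, G}.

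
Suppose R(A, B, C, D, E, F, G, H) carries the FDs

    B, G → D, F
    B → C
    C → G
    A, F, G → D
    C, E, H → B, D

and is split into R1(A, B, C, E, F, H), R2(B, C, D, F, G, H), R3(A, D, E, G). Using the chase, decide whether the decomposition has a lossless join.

Yes

Chase test. Columns are A, B, C, D, E, F, G, H; row i has aⱼ where attribute j ∈ Ri, else bᵢⱼ.
Initial tableau (one row per fragment):
  row 1: a1 a2 a3 b14 a5 a6 b17 a8
  row 2: b21 a2 a3 a4 b25 a6 a7 a8
  row 3: a1 b32 b33 a4 a5 b36 a7 b38
Rows 1 and 2 agree on C; apply C→G and equate their G entries.
Rows 1 and 2 agree on B, G; apply B, G→D, F and equate their D, F entries.
Row 1 is now all distinguished symbols — the join is lossless.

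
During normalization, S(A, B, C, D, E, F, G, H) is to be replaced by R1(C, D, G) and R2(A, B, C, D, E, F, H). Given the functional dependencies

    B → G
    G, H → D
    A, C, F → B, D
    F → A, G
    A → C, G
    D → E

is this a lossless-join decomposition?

No

Common attributes: R1 ∩ R2 = {C, D}.
Closure of {C, D}: D → E applies, adding E. So (C, D)⁺ = {C, D, E}.
The closure contains neither all of R1 = {C, D, G} nor all of R2 = {A, B, C, D, E, F, H}, so the common attributes are not a superkey of either fragment. The join is lossy.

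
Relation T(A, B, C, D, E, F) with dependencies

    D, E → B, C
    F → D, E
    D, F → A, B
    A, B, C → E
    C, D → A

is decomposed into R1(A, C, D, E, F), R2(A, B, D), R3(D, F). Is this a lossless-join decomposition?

Chase test. Columns are A, B, C, D, E, F; row i has aⱼ where attribute j ∈ Ri, else bᵢⱼ.
Initial tableau (one row per fragment):
  row 1: a1 b12 a3 a4 a5 a6
  row 2: a1 a2 b23 a4 b25 b26
  row 3: b31 b32 b33 a4 b35 a6
Rows 1 and 3 agree on F; apply F→D, E and equate their D, E entries.
Rows 1 and 3 agree on D, F; apply D, F→A, B and equate their A, B entries.
Rows 1 and 3 agree on D, E; apply D, E→B, C and equate their B, C entries.
No row becomes fully distinguished — the join is lossy.

No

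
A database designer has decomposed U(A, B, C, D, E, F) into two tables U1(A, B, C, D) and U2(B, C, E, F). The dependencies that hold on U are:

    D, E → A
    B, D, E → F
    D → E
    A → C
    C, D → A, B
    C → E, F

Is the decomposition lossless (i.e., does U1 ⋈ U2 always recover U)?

Common attributes: U1 ∩ U2 = {B, C}.
Closure of {B, C}: C → E, F applies, adding E, F. So (B, C)⁺ = {B, C, E, F}.
This closure contains every attribute of U2, so U1 ∩ U2 → U2. The join is lossless.

Yes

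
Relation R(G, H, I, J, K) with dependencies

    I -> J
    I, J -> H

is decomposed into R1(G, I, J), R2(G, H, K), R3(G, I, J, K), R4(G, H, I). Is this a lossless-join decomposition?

Yes

Chase test. Columns are G, H, I, J, K; row i has aⱼ where attribute j ∈ Ri, else bᵢⱼ.
Initial tableau (one row per fragment):
  row 1: a1 b12 a3 a4 b15
  row 2: a1 a2 b23 b24 a5
  row 3: a1 b32 a3 a4 a5
  row 4: a1 a2 a3 b44 b45
Rows 1 and 4 agree on I; apply I→J and equate their J entries.
Rows 1 and 3 agree on I, J; apply I, J→H and equate their H entries.
Rows 1 and 4 agree on I, J; apply I, J→H and equate their H entries.
Row 3 is now all distinguished symbols — the join is lossless.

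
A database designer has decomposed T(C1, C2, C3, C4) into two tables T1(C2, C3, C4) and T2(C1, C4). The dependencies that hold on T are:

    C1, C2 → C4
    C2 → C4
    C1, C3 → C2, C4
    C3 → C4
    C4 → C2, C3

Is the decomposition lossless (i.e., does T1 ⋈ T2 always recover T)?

Yes

Common attributes: T1 ∩ T2 = {C4}.
Closure of {C4}: C4 → C2, C3 applies, adding C2, C3. So (C4)⁺ = {C2, C3, C4}.
This closure contains every attribute of T1, so T1 ∩ T2 → T1. The join is lossless.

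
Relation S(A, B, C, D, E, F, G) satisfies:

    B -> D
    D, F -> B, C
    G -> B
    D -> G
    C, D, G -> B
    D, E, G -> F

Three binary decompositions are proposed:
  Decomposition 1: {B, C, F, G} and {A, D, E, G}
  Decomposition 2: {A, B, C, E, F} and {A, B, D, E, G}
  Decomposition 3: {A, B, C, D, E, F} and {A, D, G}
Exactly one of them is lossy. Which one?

Decomposition 1: common = {G}, closure = {B, D, G} → lossy.
Decomposition 2: common = {A, B, E}, closure = {A, B, C, D, E, F, G} → lossless.
Decomposition 3: common = {A, D}, closure = {A, B, D, G} → lossless.

Decomposition 1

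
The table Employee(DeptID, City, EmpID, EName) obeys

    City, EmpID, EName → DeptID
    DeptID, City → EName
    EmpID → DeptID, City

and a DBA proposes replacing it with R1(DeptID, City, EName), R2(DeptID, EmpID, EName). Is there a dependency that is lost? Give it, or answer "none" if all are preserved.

EmpID → DeptID, City

Check EmpID → DeptID, City: no single fragment contains all of {DeptID, City, EmpID}, and the restricted closure of {EmpID} across the fragments never reaches {DeptID, City}.
City, EmpID, EName → DeptID is preserved.
DeptID, City → EName is preserved.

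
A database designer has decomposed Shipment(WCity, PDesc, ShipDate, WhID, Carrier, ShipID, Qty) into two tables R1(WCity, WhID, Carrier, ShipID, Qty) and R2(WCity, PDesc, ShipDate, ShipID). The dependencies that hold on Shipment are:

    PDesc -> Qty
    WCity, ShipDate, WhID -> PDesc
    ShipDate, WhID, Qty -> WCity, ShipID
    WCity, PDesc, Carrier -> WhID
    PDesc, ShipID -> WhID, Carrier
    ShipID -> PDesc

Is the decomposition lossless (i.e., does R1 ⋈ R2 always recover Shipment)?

Common attributes: R1 ∩ R2 = {WCity, ShipID}.
Closure of {WCity, ShipID}: ShipID → PDesc applies, adding PDesc; PDesc → Qty applies, adding Qty; PDesc, ShipID → WhID, Carrier applies, adding WhID, Carrier. So (WCity, ShipID)⁺ = {WCity, PDesc, WhID, Carrier, ShipID, Qty}.
This closure contains every attribute of R1, so R1 ∩ R2 → R1. The join is lossless.

Yes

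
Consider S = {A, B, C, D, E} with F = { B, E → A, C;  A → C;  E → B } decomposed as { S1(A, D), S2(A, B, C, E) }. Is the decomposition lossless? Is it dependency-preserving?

lossy but dependency-preserving

Lossless test: (A)⁺ = {A, C}, which is a superkey of neither fragment — lossy.
Dependency preservation: every FD's attributes lie within a single fragment, so each can be enforced locally — preserved.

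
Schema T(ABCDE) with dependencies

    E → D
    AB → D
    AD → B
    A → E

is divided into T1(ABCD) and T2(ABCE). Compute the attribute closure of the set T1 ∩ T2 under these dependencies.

T1 ∩ T2 = {ABC}.
AB → D applies, adding D
A → E applies, adding E
Closure: {ABCDE}.

ABCDE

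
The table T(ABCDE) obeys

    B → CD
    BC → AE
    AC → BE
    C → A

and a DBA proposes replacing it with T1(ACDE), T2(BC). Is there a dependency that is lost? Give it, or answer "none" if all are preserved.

B → CD: restricted closure across fragments reaches CD.
BC → AE: restricted closure across fragments reaches AE.
AC → BE: restricted closure across fragments reaches BE.
C → A lies within T1.
Every dependency is enforceable on the fragments, so the decomposition is dependency-preserving.

none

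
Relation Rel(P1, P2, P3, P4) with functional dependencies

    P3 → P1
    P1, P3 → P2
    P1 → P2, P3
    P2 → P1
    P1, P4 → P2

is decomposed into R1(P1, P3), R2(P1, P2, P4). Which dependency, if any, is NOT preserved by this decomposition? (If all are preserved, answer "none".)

none

P3 → P1 lies within R1.
P1, P3 → P2: restricted closure across fragments reaches P2.
P1 → P2, P3: restricted closure across fragments reaches P2, P3.
P2 → P1 lies within R2.
P1, P4 → P2 lies within R2.
Every dependency is enforceable on the fragments, so the decomposition is dependency-preserving.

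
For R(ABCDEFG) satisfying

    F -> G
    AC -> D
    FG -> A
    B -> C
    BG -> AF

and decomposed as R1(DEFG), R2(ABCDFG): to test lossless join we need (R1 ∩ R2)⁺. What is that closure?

ADFG

R1 ∩ R2 = {DFG}.
FG → A applies, adding A
Closure: {ADFG}.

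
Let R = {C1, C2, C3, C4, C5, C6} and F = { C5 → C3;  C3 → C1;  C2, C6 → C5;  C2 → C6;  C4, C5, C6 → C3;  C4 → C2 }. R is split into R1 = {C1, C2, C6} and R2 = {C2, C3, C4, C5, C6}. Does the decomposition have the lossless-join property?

Yes

Common attributes: R1 ∩ R2 = {C2, C6}.
Closure of {C2, C6}: C2, C6 → C5 applies, adding C5; C5 → C3 applies, adding C3; C3 → C1 applies, adding C1. So (C2, C6)⁺ = {C1, C2, C3, C5, C6}.
This closure contains every attribute of R1, so R1 ∩ R2 → R1. The join is lossless.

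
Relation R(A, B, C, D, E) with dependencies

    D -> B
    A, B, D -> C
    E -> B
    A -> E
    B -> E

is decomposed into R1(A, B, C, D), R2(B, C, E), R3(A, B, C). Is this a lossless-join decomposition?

Chase test. Columns are A, B, C, D, E; row i has aⱼ where attribute j ∈ Ri, else bᵢⱼ.
Initial tableau (one row per fragment):
  row 1: a1 a2 a3 a4 b15
  row 2: b21 a2 a3 b24 a5
  row 3: a1 a2 a3 b34 b35
Rows 1 and 3 agree on A; apply A→E and equate their E entries.
Rows 1 and 2 agree on B; apply B→E and equate their E entries.
Row 1 is now all distinguished symbols — the join is lossless.

Yes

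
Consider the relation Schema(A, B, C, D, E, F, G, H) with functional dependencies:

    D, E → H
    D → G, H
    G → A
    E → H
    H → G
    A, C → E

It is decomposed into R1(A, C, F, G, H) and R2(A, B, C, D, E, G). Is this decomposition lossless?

No

Common attributes: R1 ∩ R2 = {A, C, G}.
Closure of {A, C, G}: A, C → E applies, adding E; E → H applies, adding H. So (A, C, G)⁺ = {A, C, E, G, H}.
The closure contains neither all of R1 = {A, C, F, G, H} nor all of R2 = {A, B, C, D, E, G}, so the common attributes are not a superkey of either fragment. The join is lossy.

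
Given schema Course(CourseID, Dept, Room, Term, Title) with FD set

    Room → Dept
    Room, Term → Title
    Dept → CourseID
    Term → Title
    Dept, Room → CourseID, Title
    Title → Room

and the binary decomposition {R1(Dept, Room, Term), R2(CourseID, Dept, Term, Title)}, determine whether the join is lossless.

Yes

Common attributes: R1 ∩ R2 = {Dept, Term}.
Closure of {Dept, Term}: Dept → CourseID applies, adding CourseID; Term → Title applies, adding Title; Title → Room applies, adding Room. So (Dept, Term)⁺ = {CourseID, Dept, Room, Term, Title}.
This closure contains every attribute of R1, so R1 ∩ R2 → R1. The join is lossless.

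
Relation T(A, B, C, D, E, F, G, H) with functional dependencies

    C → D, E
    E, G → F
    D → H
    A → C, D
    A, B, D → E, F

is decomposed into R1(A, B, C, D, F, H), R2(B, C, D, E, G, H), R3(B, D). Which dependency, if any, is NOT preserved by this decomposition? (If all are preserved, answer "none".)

Check E, G → F: no single fragment contains all of {E, F, G}, and the restricted closure of {E, G} across the fragments never reaches {F}.
C → D, E is preserved.
D → H is preserved.
A → C, D is preserved.
A, B, D → E, F is preserved.

E, G → F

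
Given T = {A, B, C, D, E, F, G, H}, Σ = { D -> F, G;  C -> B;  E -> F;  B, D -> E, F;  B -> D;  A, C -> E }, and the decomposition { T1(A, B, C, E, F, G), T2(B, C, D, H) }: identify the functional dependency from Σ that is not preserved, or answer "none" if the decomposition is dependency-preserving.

D -> F, G

Check D → F, G: no single fragment contains all of {D, F, G}, and the restricted closure of {D} across the fragments never reaches {F, G}.
C → B is preserved.
E → F is preserved.
B, D → E, F is preserved.
B → D is preserved.
A, C → E is preserved.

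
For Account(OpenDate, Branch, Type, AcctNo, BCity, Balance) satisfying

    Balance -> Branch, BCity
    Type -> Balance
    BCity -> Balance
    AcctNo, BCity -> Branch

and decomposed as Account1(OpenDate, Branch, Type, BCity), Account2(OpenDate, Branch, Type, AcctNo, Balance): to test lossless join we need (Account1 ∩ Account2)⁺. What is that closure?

Account1 ∩ Account2 = {OpenDate, Branch, Type}.
Type → Balance applies, adding Balance
Balance → Branch, BCity applies, adding BCity
Closure: {OpenDate, Branch, Type, BCity, Balance}.

OpenDate, Branch, Type, BCity, Balance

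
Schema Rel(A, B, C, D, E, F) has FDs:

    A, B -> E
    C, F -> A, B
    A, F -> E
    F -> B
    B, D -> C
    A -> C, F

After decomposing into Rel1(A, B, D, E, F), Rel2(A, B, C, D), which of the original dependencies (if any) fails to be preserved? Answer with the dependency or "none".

Check C, F → A, B: no single fragment contains all of {A, B, C, F}, and the restricted closure of {C, F} across the fragments never reaches {A, B}.
A, B → E is preserved.
A, F → E is preserved.
F → B is preserved.
B, D → C is preserved.
A → C, F is preserved.

C, F -> A, B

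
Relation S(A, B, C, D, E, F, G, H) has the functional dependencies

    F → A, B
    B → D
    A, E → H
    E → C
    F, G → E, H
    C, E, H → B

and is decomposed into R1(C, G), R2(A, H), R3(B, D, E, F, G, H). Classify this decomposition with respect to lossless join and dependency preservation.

lossy and not dependency-preserving

Lossless test (chase): applying each FD to every pair of rows produces no changes in the tableau, so no row becomes fully distinguished — the join is lossy.
Dependency preservation: the restricted closure of {F} across the fragments never reaches {A, B}, so F → A, B cannot be enforced without a join — not preserved.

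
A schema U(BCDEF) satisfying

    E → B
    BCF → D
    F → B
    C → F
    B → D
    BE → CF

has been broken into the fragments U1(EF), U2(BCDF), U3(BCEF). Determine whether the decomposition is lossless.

Yes

Chase test. Columns are BCDEF; row i has aⱼ where attribute j ∈ Ui, else bᵢⱼ.
Initial tableau (one row per fragment):
  row 1: b11 b12 b13 a4 a5
  row 2: a1 a2 a3 b24 a5
  row 3: a1 a2 b33 a4 a5
Rows 1 and 3 agree on E; apply E→B and equate their B entries.
Rows 2 and 3 agree on BCF; apply BCF→D and equate their D entries.
Rows 1 and 2 agree on B; apply B→D and equate their D entries.
Rows 1 and 3 agree on BE; apply BE→CF and equate their CF entries.
Row 1 is now all distinguished symbols — the join is lossless.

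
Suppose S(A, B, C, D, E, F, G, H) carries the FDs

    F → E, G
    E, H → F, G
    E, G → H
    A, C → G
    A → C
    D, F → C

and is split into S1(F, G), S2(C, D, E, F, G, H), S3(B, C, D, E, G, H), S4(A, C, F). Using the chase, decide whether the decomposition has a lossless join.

No

Chase test. Columns are A, B, C, D, E, F, G, H; row i has aⱼ where attribute j ∈ Si, else bᵢⱼ.
Initial tableau (one row per fragment):
  row 1: b11 b12 b13 b14 b15 a6 a7 b18
  row 2: b21 b22 a3 a4 a5 a6 a7 a8
  row 3: b31 a2 a3 a4 a5 b36 a7 a8
  row 4: a1 b42 a3 b44 b45 a6 b47 b48
Rows 1 and 2 agree on F; apply F→E, G and equate their E, G entries.
Rows 1 and 4 agree on F; apply F→E, G and equate their E, G entries.
Rows 2 and 3 agree on E, H; apply E, H→F, G and equate their F, G entries.
Rows 1 and 2 agree on E, G; apply E, G→H and equate their H entries.
Rows 1 and 4 agree on E, G; apply E, G→H and equate their H entries.
No row becomes fully distinguished — the join is lossy.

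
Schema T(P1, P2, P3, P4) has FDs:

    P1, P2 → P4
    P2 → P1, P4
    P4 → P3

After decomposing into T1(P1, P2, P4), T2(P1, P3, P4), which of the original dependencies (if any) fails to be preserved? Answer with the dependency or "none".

P1, P2 → P4 lies within T1.
P2 → P1, P4 lies within T1.
P4 → P3 lies within T2.
Every dependency is enforceable on the fragments, so the decomposition is dependency-preserving.

none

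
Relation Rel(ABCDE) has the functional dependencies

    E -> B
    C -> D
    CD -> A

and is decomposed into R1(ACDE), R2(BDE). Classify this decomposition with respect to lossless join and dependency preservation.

lossless and dependency-preserving

Lossless test: (DE)⁺ = {BDE}, which contains all of one fragment — lossless.
Dependency preservation: every FD's attributes lie within a single fragment, so each can be enforced locally — preserved.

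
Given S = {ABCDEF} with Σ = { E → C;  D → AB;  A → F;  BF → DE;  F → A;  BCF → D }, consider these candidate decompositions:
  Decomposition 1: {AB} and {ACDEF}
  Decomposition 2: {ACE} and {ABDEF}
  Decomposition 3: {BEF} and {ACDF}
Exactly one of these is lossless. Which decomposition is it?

Decomposition 2

Decomposition 1: common = {A}, closure = {AF} → lossy.
Decomposition 2: common = {AE}, closure = {ACEF} → lossless.
Decomposition 3: common = {F}, closure = {AF} → lossy.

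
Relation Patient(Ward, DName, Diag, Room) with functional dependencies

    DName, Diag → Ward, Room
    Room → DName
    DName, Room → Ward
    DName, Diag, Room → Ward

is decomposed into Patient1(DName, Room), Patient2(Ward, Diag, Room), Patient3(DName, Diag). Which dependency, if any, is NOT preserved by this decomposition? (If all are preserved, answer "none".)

DName, Diag → Ward, Room

Check DName, Diag → Ward, Room: no single fragment contains all of {Ward, DName, Diag, Room}, and the restricted closure of {DName, Diag} across the fragments never reaches {Ward, Room}.
Room → DName is preserved.
DName, Room → Ward is preserved.
DName, Diag, Room → Ward is preserved.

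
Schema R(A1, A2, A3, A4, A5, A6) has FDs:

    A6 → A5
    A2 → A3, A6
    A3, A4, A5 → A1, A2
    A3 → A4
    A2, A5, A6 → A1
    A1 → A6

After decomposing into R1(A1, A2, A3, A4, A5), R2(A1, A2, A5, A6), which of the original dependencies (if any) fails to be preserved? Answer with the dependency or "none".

none

A6 → A5 lies within R2.
A2 → A3, A6: restricted closure across fragments reaches A3, A6.
A3, A4, A5 → A1, A2 lies within R1.
A3 → A4 lies within R1.
A2, A5, A6 → A1 lies within R2.
A1 → A6 lies within R2.
Every dependency is enforceable on the fragments, so the decomposition is dependency-preserving.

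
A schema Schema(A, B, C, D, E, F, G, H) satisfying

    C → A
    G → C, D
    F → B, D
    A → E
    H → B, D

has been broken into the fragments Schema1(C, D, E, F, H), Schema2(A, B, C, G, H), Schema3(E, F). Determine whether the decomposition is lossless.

No

Chase test. Columns are A, B, C, D, E, F, G, H; row i has aⱼ where attribute j ∈ Schemai, else bᵢⱼ.
Initial tableau (one row per fragment):
  row 1: b11 b12 a3 a4 a5 a6 b17 a8
  row 2: a1 a2 a3 b24 b25 b26 a7 a8
  row 3: b31 b32 b33 b34 a5 a6 b37 b38
Rows 1 and 2 agree on C; apply C→A and equate their A entries.
Rows 1 and 3 agree on F; apply F→B, D and equate their B, D entries.
Rows 1 and 2 agree on A; apply A→E and equate their E entries.
Rows 1 and 2 agree on H; apply H→B, D and equate their B, D entries.
No row becomes fully distinguished — the join is lossy.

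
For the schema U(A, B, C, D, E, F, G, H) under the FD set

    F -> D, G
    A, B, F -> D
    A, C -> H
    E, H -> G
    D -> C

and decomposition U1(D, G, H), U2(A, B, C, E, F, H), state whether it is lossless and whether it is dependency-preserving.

lossy and not dependency-preserving

Lossless test: (H)⁺ = {H}, which is a superkey of neither fragment — lossy.
Dependency preservation: the restricted closure of {F} across the fragments never reaches {D, G}, so F → D, G cannot be enforced without a join — not preserved.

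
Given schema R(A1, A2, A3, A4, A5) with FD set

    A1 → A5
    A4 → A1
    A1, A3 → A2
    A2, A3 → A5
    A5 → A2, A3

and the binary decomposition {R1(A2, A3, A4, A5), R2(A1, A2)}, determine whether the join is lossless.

Common attributes: R1 ∩ R2 = {A2}.
No dependency enlarges {A2}, so (A2)⁺ = {A2}.
The closure contains neither all of R1 = {A2, A3, A4, A5} nor all of R2 = {A1, A2}, so the common attributes are not a superkey of either fragment. The join is lossy.

No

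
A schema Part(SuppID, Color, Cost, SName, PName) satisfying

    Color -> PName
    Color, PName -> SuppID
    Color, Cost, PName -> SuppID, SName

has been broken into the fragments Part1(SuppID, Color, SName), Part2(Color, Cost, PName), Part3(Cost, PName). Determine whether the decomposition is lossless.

Chase test. Columns are SuppID, Color, Cost, SName, PName; row i has aⱼ where attribute j ∈ Parti, else bᵢⱼ.
Initial tableau (one row per fragment):
  row 1: a1 a2 b13 a4 b15
  row 2: b21 a2 a3 b24 a5
  row 3: b31 b32 a3 b34 a5
Rows 1 and 2 agree on Color; apply Color→PName and equate their PName entries.
Rows 1 and 2 agree on Color, PName; apply Color, PName→SuppID and equate their SuppID entries.
No row becomes fully distinguished — the join is lossy.

No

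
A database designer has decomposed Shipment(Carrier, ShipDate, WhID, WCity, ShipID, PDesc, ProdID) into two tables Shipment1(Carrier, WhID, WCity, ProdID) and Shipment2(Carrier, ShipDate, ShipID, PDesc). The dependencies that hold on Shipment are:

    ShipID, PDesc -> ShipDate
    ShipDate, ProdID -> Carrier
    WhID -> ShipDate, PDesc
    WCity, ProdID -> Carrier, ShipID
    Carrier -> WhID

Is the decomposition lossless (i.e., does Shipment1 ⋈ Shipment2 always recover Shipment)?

No

Common attributes: Shipment1 ∩ Shipment2 = {Carrier}.
Closure of {Carrier}: Carrier → WhID applies, adding WhID; WhID → ShipDate, PDesc applies, adding ShipDate, PDesc. So (Carrier)⁺ = {Carrier, ShipDate, WhID, PDesc}.
The closure contains neither all of Shipment1 = {Carrier, WhID, WCity, ProdID} nor all of Shipment2 = {Carrier, ShipDate, ShipID, PDesc}, so the common attributes are not a superkey of either fragment. The join is lossy.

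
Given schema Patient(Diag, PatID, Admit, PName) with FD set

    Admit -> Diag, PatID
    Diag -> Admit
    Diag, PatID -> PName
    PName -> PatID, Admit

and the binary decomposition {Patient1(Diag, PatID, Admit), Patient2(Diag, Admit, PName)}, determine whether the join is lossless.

Yes

Common attributes: Patient1 ∩ Patient2 = {Diag, Admit}.
Closure of {Diag, Admit}: Admit → Diag, PatID applies, adding PatID; Diag, PatID → PName applies, adding PName. So (Diag, Admit)⁺ = {Diag, PatID, Admit, PName}.
This closure contains every attribute of Patient1, so Patient1 ∩ Patient2 → Patient1. The join is lossless.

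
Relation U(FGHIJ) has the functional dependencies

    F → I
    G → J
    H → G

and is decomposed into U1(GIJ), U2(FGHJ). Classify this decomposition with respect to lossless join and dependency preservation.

Lossless test: (GJ)⁺ = {GJ}, which is a superkey of neither fragment — lossy.
Dependency preservation: the restricted closure of {F} across the fragments never reaches {I}, so F → I cannot be enforced without a join — not preserved.

lossy and not dependency-preserving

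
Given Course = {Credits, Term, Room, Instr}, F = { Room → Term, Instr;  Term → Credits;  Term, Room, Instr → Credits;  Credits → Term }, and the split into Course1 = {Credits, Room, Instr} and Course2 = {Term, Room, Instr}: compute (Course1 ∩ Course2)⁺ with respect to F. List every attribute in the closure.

Credits, Term, Room, Instr

Course1 ∩ Course2 = {Room, Instr}.
Room → Term, Instr applies, adding Term
Term → Credits applies, adding Credits
Closure: {Credits, Term, Room, Instr}.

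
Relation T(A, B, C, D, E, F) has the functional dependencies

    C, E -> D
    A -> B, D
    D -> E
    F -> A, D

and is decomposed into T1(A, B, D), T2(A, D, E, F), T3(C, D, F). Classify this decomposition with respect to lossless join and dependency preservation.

lossless but not dependency-preserving

Lossless test (chase): Rows 1 and 2 agree on A; apply A→B, D and equate their B, D entries. Rows 1 and 2 agree on D; apply D→E and equate their E entries. Rows 1 and 3 agree on D; apply D→E and equate their E entries. Rows 2 and 3 agree on F; apply F→A, D and equate their A, D entries. Rows 1 and 3 agree on A; apply A→B, D and equate their B, D entries. Row 3 is now all distinguished symbols — the join is lossless.
Dependency preservation: the restricted closure of {C, E} across the fragments never reaches {D}, so C, E → D cannot be enforced without a join — not preserved.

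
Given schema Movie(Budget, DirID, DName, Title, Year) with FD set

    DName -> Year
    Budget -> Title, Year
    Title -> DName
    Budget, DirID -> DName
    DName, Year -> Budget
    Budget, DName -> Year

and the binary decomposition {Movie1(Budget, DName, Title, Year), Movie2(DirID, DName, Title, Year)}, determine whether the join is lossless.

Common attributes: Movie1 ∩ Movie2 = {DName, Title, Year}.
Closure of {DName, Title, Year}: DName, Year → Budget applies, adding Budget. So (DName, Title, Year)⁺ = {Budget, DName, Title, Year}.
This closure contains every attribute of Movie1, so Movie1 ∩ Movie2 → Movie1. The join is lossless.

Yes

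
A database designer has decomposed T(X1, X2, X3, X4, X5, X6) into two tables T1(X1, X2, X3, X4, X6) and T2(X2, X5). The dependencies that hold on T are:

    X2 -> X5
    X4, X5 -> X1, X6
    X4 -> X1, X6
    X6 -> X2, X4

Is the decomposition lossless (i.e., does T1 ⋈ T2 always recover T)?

Common attributes: T1 ∩ T2 = {X2}.
Closure of {X2}: X2 → X5 applies, adding X5. So (X2)⁺ = {X2, X5}.
This closure contains every attribute of T2, so T1 ∩ T2 → T2. The join is lossless.

Yes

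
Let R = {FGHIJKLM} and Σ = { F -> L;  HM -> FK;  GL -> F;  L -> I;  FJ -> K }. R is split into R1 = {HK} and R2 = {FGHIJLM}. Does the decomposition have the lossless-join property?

No

Common attributes: R1 ∩ R2 = {H}.
No dependency enlarges {H}, so (H)⁺ = {H}.
The closure contains neither all of R1 = {HK} nor all of R2 = {FGHIJLM}, so the common attributes are not a superkey of either fragment. The join is lossy.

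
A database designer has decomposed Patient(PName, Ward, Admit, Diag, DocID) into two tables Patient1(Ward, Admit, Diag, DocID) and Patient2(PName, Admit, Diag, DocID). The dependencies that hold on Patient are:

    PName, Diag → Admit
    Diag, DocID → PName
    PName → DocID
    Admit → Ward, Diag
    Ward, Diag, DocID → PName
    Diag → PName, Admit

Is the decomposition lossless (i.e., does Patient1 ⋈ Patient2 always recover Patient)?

Yes

Common attributes: Patient1 ∩ Patient2 = {Admit, Diag, DocID}.
Closure of {Admit, Diag, DocID}: Diag, DocID → PName applies, adding PName; Admit → Ward, Diag applies, adding Ward. So (Admit, Diag, DocID)⁺ = {PName, Ward, Admit, Diag, DocID}.
This closure contains every attribute of Patient1, so Patient1 ∩ Patient2 → Patient1. The join is lossless.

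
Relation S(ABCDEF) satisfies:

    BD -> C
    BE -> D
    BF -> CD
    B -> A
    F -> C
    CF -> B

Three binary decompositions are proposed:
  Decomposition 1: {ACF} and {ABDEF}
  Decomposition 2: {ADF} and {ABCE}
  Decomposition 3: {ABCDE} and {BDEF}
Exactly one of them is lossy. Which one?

Decomposition 1: common = {AF}, closure = {ABCDF} → lossless.
Decomposition 2: common = {A}, closure = {A} → lossy.
Decomposition 3: common = {BDE}, closure = {ABCDE} → lossless.

Decomposition 2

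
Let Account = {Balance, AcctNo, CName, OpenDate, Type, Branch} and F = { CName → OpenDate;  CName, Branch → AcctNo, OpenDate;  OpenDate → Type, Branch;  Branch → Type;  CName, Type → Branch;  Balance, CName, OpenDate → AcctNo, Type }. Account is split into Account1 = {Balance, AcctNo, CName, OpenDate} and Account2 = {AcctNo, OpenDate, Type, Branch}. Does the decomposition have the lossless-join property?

Common attributes: Account1 ∩ Account2 = {AcctNo, OpenDate}.
Closure of {AcctNo, OpenDate}: OpenDate → Type, Branch applies, adding Type, Branch. So (AcctNo, OpenDate)⁺ = {AcctNo, OpenDate, Type, Branch}.
This closure contains every attribute of Account2, so Account1 ∩ Account2 → Account2. The join is lossless.

Yes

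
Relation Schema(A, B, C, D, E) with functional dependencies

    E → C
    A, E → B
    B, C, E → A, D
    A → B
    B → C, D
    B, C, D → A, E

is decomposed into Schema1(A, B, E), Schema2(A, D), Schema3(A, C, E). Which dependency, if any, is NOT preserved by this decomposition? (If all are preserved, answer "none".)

none

E → C lies within Schema3.
A, E → B lies within Schema1.
B, C, E → A, D: restricted closure across fragments reaches A, D.
A → B lies within Schema1.
B → C, D: restricted closure across fragments reaches C, D.
B, C, D → A, E: restricted closure across fragments reaches A, E.
Every dependency is enforceable on the fragments, so the decomposition is dependency-preserving.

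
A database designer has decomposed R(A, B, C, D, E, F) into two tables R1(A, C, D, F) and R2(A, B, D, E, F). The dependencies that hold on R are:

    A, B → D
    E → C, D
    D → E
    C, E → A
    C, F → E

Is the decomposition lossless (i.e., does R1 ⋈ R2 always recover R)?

Common attributes: R1 ∩ R2 = {A, D, F}.
Closure of {A, D, F}: D → E applies, adding E; E → C, D applies, adding C. So (A, D, F)⁺ = {A, C, D, E, F}.
This closure contains every attribute of R1, so R1 ∩ R2 → R1. The join is lossless.

Yes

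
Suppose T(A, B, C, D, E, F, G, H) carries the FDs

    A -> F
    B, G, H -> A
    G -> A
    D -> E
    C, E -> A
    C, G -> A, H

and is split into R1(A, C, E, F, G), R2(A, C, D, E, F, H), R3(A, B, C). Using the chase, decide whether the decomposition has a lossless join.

No

Chase test. Columns are A, B, C, D, E, F, G, H; row i has aⱼ where attribute j ∈ Ri, else bᵢⱼ.
Initial tableau (one row per fragment):
  row 1: a1 b12 a3 b14 a5 a6 a7 b18
  row 2: a1 b22 a3 a4 a5 a6 b27 a8
  row 3: a1 a2 a3 b34 b35 b36 b37 b38
Rows 1 and 3 agree on A; apply A→F and equate their F entries.
No row becomes fully distinguished — the join is lossy.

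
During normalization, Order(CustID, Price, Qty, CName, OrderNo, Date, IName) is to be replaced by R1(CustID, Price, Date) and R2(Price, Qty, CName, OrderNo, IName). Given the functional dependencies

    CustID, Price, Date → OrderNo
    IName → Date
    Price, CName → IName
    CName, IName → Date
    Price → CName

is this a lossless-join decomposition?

No

Common attributes: R1 ∩ R2 = {Price}.
Closure of {Price}: Price → CName applies, adding CName; Price, CName → IName applies, adding IName; CName, IName → Date applies, adding Date. So (Price)⁺ = {Price, CName, Date, IName}.
The closure contains neither all of R1 = {CustID, Price, Date} nor all of R2 = {Price, Qty, CName, OrderNo, IName}, so the common attributes are not a superkey of either fragment. The join is lossy.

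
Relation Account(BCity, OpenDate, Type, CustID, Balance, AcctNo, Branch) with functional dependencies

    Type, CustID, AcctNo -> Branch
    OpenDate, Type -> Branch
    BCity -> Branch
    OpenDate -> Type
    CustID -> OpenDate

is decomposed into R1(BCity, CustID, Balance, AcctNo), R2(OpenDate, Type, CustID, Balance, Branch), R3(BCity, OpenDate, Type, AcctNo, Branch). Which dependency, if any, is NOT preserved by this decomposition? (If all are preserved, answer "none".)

none

Type, CustID, AcctNo → Branch: restricted closure across fragments reaches Branch.
OpenDate, Type → Branch lies within R2.
BCity → Branch lies within R3.
OpenDate → Type lies within R2.
CustID → OpenDate lies within R2.
Every dependency is enforceable on the fragments, so the decomposition is dependency-preserving.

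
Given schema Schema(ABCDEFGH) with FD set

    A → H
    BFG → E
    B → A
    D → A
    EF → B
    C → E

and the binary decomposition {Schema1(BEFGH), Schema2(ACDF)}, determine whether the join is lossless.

Common attributes: Schema1 ∩ Schema2 = {F}.
No dependency enlarges {F}, so (F)⁺ = {F}.
The closure contains neither all of Schema1 = {BEFGH} nor all of Schema2 = {ACDF}, so the common attributes are not a superkey of either fragment. The join is lossy.

No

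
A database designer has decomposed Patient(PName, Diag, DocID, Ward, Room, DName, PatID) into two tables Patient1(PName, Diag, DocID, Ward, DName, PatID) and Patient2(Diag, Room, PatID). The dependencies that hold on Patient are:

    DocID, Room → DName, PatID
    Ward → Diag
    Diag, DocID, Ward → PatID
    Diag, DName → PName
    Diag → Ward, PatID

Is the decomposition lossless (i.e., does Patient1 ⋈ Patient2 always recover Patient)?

No

Common attributes: Patient1 ∩ Patient2 = {Diag, PatID}.
Closure of {Diag, PatID}: Diag → Ward, PatID applies, adding Ward. So (Diag, PatID)⁺ = {Diag, Ward, PatID}.
The closure contains neither all of Patient1 = {PName, Diag, DocID, Ward, DName, PatID} nor all of Patient2 = {Diag, Room, PatID}, so the common attributes are not a superkey of either fragment. The join is lossy.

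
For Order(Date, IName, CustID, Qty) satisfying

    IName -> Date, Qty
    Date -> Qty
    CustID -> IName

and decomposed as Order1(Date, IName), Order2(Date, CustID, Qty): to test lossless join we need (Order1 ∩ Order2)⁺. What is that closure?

Order1 ∩ Order2 = {Date}.
Date → Qty applies, adding Qty
Closure: {Date, Qty}.

Date, Qty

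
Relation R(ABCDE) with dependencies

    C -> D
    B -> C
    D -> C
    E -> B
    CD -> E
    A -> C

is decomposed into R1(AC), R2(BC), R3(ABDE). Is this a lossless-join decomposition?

Chase test. Columns are ABCDE; row i has aⱼ where attribute j ∈ Ri, else bᵢⱼ.
Initial tableau (one row per fragment):
  row 1: a1 b12 a3 b14 b15
  row 2: b21 a2 a3 b24 b25
  row 3: a1 a2 b33 a4 a5
Rows 1 and 2 agree on C; apply C→D and equate their D entries.
Rows 2 and 3 agree on B; apply B→C and equate their C entries.
Rows 1 and 2 agree on CD; apply CD→E and equate their E entries.
Rows 1 and 3 agree on C; apply C→D and equate their D entries.
Rows 1 and 2 agree on E; apply E→B and equate their B entries.
Rows 1 and 3 agree on CD; apply CD→E and equate their E entries.
Row 1 is now all distinguished symbols — the join is lossless.

Yes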